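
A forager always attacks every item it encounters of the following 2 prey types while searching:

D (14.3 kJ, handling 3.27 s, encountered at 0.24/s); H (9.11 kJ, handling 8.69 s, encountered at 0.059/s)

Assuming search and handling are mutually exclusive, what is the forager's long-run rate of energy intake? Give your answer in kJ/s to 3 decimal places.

1.728 kJ/s

R = (0.24×14.3 + 0.059×9.11) / (1 + 0.24×3.27 + 0.059×8.69) = 3.969/2.298 = 1.728 kJ/s.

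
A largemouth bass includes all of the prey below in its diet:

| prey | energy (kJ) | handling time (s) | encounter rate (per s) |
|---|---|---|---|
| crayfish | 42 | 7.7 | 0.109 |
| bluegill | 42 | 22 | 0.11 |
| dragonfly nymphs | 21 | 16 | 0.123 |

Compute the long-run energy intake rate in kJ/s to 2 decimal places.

1.89 kJ/s

R = (0.109×42 + 0.11×42 + 0.123×21) / (1 + 0.109×7.7 + 0.11×22 + 0.123×16) = 11.78/6.227 = 1.892 kJ/s.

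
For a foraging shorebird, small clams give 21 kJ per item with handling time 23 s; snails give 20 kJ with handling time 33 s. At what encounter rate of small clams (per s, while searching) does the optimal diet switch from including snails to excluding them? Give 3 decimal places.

Drop snails once their profitability E₂/h₂ falls below the rate achievable on small clams alone: E₂/h₂ = λE₁/(1 + λh₁).
Solve for λ: λE₁h₂ = E₂(1 + λh₁) → λ(E₁h₂ − E₂h₁) = E₂ → λ = E₂/(E₁h₂ − E₂h₁).
λ = 20/(21×33 − 20×23) = 20/233 = 0.08584 per s.

0.086 per s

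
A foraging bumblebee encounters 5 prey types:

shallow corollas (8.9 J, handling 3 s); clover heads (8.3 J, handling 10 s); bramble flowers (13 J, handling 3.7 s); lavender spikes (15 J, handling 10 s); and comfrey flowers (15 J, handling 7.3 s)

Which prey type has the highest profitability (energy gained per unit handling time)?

In descending order of E/h:
bramble flowers: 13/3.7 = 3.51 J/s
shallow corollas: 8.9/3 = 2.97 J/s
comfrey flowers: 15/7.3 = 2.05 J/s
lavender spikes: 15/10 = 1.5 J/s
clover heads: 8.3/10 = 0.83 J/s

bramble flowers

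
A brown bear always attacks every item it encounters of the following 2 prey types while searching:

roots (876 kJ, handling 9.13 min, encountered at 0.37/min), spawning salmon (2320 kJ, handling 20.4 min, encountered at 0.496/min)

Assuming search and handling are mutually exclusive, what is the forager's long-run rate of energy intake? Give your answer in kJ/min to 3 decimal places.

101.738 kJ/min

R = Σλ_iE_i / (1 + Σλ_ih_i)
Numerator: 0.37×876 + 0.496×2320 = 1475
Denominator: 1 + 0.37×9.13 + 0.496×20.4 = 14.5
R = 1475/14.5 = 101.7 kJ/min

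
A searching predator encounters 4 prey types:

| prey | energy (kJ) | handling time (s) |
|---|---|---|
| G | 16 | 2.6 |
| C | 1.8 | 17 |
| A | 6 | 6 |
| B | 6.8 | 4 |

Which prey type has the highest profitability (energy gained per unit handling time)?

Profitability E/h (kJ/s): G = 16/2.6 = 6.15, C = 1.8/17 = 0.106, A = 6/6 = 1, B = 6.8/4 = 1.7.
Ranked: G > B > A > C.

G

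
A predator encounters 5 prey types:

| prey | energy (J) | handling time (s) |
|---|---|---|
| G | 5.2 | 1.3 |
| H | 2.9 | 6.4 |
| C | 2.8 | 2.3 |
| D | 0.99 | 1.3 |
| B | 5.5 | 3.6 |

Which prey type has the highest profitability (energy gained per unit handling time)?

G

In descending order of E/h:
G: 5.2/1.3 = 4 J/s
B: 5.5/3.6 = 1.53 J/s
C: 2.8/2.3 = 1.22 J/s
D: 0.99/1.3 = 0.762 J/s
H: 2.9/6.4 = 0.453 J/s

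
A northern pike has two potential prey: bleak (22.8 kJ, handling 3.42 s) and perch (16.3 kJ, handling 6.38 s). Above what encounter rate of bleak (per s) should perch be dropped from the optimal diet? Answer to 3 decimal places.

0.182 per s

At the threshold, the rate on bleak alone equals the profitability of perch: λ·22.8/(1 + λ·3.42) = 16.3/6.38 = 2.555.
Rearranging, λ(22.8 − 2.555×3.42) = 2.555, so λ = 2.555/14.06 = 0.1817 per s.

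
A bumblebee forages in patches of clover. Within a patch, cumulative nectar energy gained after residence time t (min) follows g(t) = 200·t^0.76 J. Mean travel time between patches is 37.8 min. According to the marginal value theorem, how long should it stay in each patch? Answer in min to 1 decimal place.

Maximise g(t)/(T+t): set derivative to zero → g'(t)(T+t) = g(t).
g'(t) = 0.76·200·t^-0.24. Setting 0.76·200·t^-0.24 = 200·t^0.76/(37.8+t) gives 0.76(37.8+t) = t, so 0.24·t = 0.76×37.8.
t* = 0.76×37.8/0.24 = 119.7 min.

119.7 min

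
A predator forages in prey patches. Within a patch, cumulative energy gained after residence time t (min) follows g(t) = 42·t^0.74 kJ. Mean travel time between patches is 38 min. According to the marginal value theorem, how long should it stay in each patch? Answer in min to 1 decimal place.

Optimal t* satisfies g'(t*) = g(t*)/(T + t*).
g'(t) = 0.74·42·t^-0.26. Setting 0.74·42·t^-0.26 = 42·t^0.74/(38+t) gives 0.74(38+t) = t, so 0.26·t = 0.74×38.
t* = 0.74×38/0.26 = 108.2 min.

108.2 min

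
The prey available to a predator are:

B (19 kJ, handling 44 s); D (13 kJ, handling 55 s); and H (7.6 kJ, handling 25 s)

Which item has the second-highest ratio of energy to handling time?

H

Profitability E/h (kJ/s): B = 19/44 = 0.432, D = 13/55 = 0.236, H = 7.6/25 = 0.304.
Ranked: B > H > D.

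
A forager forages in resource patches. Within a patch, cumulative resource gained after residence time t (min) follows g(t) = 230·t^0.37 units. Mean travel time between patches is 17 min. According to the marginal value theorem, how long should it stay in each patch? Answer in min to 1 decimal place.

10.0 min

Maximise g(t)/(T+t): set derivative to zero → g'(t)(T+t) = g(t).
g'(t) = 0.37·230·t^-0.63. Setting 0.37·230·t^-0.63 = 230·t^0.37/(17+t) gives 0.37(17+t) = t, so 0.63·t = 0.37×17.
t* = 0.37×17/0.63 = 9.984 min.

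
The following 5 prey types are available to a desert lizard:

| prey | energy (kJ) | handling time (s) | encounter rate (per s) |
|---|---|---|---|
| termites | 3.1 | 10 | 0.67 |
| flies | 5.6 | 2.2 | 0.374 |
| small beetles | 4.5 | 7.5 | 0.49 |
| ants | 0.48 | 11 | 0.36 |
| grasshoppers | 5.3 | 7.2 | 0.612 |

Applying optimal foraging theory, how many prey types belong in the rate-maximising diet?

Profitabilities (E/h, kJ/s): flies 2.55, grasshoppers 0.736, small beetles 0.6, termites 0.31, ants 0.0436. Add prey in this order while the next type's profitability exceeds the intake rate on those already taken.
Rate on top 1: 1.149. grasshoppers: 0.736 < 1.149 → exclude; stop.
Optimal diet: flies — 1 of 5 types.

1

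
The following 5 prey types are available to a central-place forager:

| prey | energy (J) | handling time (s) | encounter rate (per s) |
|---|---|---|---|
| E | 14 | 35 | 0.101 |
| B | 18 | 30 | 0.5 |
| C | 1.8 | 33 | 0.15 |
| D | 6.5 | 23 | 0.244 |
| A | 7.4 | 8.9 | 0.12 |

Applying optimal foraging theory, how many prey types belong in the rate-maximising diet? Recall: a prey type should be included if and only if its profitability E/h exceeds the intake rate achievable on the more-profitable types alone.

2

E/h in descending order: A 0.831, B 0.6, E 0.4, D 0.283, C 0.0545 J/s. The optimal diet is the largest prefix of this list for which every included type satisfies E_i/h_i > R on the types above it.
Rate on top 1: 0.4294. B: 0.6 > 0.4294 → include.
Rate on top 2: 0.5793. E: 0.4 < 0.5793 → exclude; stop.
Optimal diet: A, B — 2 of 5 types.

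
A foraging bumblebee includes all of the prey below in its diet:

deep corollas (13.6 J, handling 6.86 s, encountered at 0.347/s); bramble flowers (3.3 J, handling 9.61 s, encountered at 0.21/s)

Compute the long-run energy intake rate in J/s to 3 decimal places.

Energy encountered per unit search time: 0.347×13.6 + 0.21×3.3 = 5.412 J/s.
Handling time per unit search time: 0.347×6.86 + 0.21×9.61 = 4.399.
Rate = 5.412/(1 + 4.399) = 1.003 J/s.

1.003 J/s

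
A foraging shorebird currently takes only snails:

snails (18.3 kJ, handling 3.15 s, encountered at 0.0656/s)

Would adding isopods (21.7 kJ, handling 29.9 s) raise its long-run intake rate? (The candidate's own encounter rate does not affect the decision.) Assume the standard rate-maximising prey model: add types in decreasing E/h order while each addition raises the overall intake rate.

On snails alone, R = ΣλE/(1+Σλh) = 1.2/1.207 = 0.9949 kJ/s.
Profitability of isopods: 21.7/29.9 = 0.7258 kJ/s.
0.7258 < 0.9949, so adding isopods would lower the average — exclude it.

No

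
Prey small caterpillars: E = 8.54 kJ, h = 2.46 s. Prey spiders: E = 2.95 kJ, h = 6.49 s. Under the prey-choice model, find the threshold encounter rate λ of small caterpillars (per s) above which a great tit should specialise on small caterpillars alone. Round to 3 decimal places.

Drop spiders once their profitability E₂/h₂ falls below the rate achievable on small caterpillars alone: E₂/h₂ = λE₁/(1 + λh₁).
Solve for λ: λE₁h₂ = E₂(1 + λh₁) → λ(E₁h₂ − E₂h₁) = E₂ → λ = E₂/(E₁h₂ − E₂h₁).
λ = 2.95/(8.54×6.49 − 2.95×2.46) = 2.95/48.17 = 0.06124 per s.

0.061 per s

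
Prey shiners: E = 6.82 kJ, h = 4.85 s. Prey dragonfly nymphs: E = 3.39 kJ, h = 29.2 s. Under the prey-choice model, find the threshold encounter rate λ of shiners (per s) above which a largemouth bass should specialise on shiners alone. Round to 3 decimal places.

0.019 per s

At the threshold, the rate on shiners alone equals the profitability of dragonfly nymphs: λ·6.82/(1 + λ·4.85) = 3.39/29.2 = 0.1161.
Rearranging, λ(6.82 − 0.1161×4.85) = 0.1161, so λ = 0.1161/6.257 = 0.01855 per s.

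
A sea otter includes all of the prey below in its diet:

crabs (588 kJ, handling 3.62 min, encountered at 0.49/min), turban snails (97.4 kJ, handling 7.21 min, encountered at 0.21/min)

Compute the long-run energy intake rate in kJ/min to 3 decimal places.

71.964 kJ/min

R = (0.49×588 + 0.21×97.4) / (1 + 0.49×3.62 + 0.21×7.21) = 308.6/4.288 = 71.96 kJ/min.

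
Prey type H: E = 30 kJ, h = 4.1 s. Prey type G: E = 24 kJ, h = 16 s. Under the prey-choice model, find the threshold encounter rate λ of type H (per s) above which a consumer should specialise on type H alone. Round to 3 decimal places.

Drop type G once their profitability E₂/h₂ falls below the rate achievable on type H alone: E₂/h₂ = λE₁/(1 + λh₁).
Solve for λ: λE₁h₂ = E₂(1 + λh₁) → λ(E₁h₂ − E₂h₁) = E₂ → λ = E₂/(E₁h₂ − E₂h₁).
λ = 24/(30×16 − 24×4.1) = 24/381.6 = 0.06289 per s.

0.063 per s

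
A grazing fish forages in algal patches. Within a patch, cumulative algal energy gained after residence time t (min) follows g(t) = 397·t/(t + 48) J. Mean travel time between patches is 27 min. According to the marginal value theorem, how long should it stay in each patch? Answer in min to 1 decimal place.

36.0 min

Maximise g(t)/(T+t): set derivative to zero → g'(t)(T+t) = g(t).
g'(t) = 397·48/(t + 48)². Setting 397·48/(t+48)² = 397t/[(t+48)(27+t)] gives 48(27+t) = t(t+48), so t² = 48×27 = 1296.
t* = √1296 = 36 min.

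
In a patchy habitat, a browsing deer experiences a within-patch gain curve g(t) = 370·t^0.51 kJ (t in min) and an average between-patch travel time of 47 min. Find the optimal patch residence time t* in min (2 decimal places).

48.92 min

Maximise g(t)/(T+t): set derivative to zero → g'(t)(T+t) = g(t).
g'(t) = 0.51·370·t^-0.49. Setting 0.51·370·t^-0.49 = 370·t^0.51/(47+t) gives 0.51(47+t) = t, so 0.49·t = 0.51×47.
t* = 0.51×47/0.49 = 48.92 min.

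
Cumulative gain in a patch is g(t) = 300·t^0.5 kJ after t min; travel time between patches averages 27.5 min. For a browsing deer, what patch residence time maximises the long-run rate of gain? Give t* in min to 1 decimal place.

By the marginal value theorem, leave when the instantaneous gain rate g'(t) equals the habitat-wide average g(t)/(T + t).
g'(t) = 0.5·300·t^-0.5. Setting 0.5·300·t^-0.5 = 300·t^0.5/(27.5+t) gives 0.5(27.5+t) = t, so 0.50·t = 0.5×27.5.
t* = 0.5×27.5/0.50 = 27.5 min.

27.5 min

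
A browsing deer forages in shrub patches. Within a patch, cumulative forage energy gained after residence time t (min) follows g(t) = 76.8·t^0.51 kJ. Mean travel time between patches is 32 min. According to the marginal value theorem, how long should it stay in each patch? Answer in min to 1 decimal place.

33.3 min

Maximise g(t)/(T+t): set derivative to zero → g'(t)(T+t) = g(t).
g'(t) = 0.51·76.8·t^-0.49. Setting 0.51·76.8·t^-0.49 = 76.8·t^0.51/(32+t) gives 0.51(32+t) = t, so 0.49·t = 0.51×32.
t* = 0.51×32/0.49 = 33.31 min.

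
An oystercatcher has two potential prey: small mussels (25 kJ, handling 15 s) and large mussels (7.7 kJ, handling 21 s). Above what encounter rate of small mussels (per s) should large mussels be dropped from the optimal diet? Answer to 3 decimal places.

Drop large mussels once their profitability E₂/h₂ falls below the rate achievable on small mussels alone: E₂/h₂ = λE₁/(1 + λh₁).
Solve for λ: λE₁h₂ = E₂(1 + λh₁) → λ(E₁h₂ − E₂h₁) = E₂ → λ = E₂/(E₁h₂ − E₂h₁).
λ = 7.7/(25×21 − 7.7×15) = 7.7/409.5 = 0.0188 per s.

0.019 per s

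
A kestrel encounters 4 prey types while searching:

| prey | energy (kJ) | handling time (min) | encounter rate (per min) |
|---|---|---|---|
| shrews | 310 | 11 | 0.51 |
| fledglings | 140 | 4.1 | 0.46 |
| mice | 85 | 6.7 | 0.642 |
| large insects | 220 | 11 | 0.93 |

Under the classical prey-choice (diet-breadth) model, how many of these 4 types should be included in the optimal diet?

E/h in descending order: fledglings 34.1, shrews 28.2, large insects 20, mice 12.7 kJ/min. The optimal diet is the largest prefix of this list for which every included type satisfies E_i/h_i > R on the types above it.
Rate on top 1: 22.31. shrews: 28.2 > 22.31 → include.
Rate on top 2: 26.19. large insects: 20 < 26.19 → exclude; stop.
Optimal diet: fledglings, shrews — 2 of 4 types.

2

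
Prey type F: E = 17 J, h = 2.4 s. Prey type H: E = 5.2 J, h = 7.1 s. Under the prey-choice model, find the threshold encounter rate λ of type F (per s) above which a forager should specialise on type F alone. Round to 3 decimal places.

0.048 per s

The zero-one rule: include type H iff E₂/h₂ > λE₁/(1+λh₁). Equality gives the switch point.
λE₁h₂ = E₂ + λE₂h₁ ⇒ λ = E₂/(E₁h₂ − E₂h₁) = 5.2/(120.7 − 12.48) = 0.04805 per s.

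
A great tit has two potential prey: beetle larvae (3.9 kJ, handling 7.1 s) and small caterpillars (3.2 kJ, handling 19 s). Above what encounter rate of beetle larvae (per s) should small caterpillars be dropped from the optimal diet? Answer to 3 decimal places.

0.062 per s

The zero-one rule: include small caterpillars iff E₂/h₂ > λE₁/(1+λh₁). Equality gives the switch point.
λE₁h₂ = E₂ + λE₂h₁ ⇒ λ = E₂/(E₁h₂ − E₂h₁) = 3.2/(74.1 − 22.72) = 0.06228 per s.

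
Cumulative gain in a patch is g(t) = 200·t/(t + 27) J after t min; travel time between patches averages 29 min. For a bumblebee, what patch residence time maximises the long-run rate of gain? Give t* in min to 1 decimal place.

28.0 min

Optimal t* satisfies g'(t*) = g(t*)/(T + t*).
g'(t) = 200·27/(t + 27)². Setting 200·27/(t+27)² = 200t/[(t+27)(29+t)] gives 27(29+t) = t(t+27), so t² = 27×29 = 783.
t* = √783 = 27.98 min.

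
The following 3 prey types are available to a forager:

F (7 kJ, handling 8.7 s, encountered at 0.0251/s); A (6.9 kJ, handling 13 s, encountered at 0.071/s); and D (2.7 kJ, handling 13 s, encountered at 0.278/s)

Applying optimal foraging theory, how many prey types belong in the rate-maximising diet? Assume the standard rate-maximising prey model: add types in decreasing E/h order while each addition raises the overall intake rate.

2

Profitabilities (E/h, kJ/s): F 0.805, A 0.531, D 0.208. Add prey in this order while the next type's profitability exceeds the intake rate on those already taken.
Rate on top 1: 0.1442. A: 0.531 > 0.1442 → include.
Rate on top 2: 0.3108. D: 0.208 < 0.3108 → exclude; stop.
Optimal diet: F, A — 2 of 3 types.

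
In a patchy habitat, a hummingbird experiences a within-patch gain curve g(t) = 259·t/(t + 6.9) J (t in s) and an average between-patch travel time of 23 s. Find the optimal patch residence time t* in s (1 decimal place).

Maximise g(t)/(T+t): set derivative to zero → g'(t)(T+t) = g(t).
g'(t) = 259·6.9/(t + 6.9)². Setting 259·6.9/(t+6.9)² = 259t/[(t+6.9)(23+t)] gives 6.9(23+t) = t(t+6.9), so t² = 6.9×23 = 158.7.
t* = √158.7 = 12.6 s.

12.6 s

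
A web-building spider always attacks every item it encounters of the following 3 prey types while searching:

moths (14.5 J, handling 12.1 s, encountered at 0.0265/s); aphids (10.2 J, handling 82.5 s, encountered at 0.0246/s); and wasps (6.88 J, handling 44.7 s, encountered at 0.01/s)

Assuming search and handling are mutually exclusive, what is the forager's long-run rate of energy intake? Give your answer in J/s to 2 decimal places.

0.19 J/s

Energy encountered per unit search time: 0.0265×14.5 + 0.0246×10.2 + 0.01×6.88 = 0.704 J/s.
Handling time per unit search time: 0.0265×12.1 + 0.0246×82.5 + 0.01×44.7 = 2.797.
Rate = 0.704/(1 + 2.797) = 0.1854 J/s.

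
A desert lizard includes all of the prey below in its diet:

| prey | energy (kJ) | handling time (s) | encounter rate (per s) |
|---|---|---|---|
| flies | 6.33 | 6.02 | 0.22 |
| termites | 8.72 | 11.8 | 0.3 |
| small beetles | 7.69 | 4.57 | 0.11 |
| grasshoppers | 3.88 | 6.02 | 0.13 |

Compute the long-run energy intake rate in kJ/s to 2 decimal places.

0.75 kJ/s

R = (0.22×6.33 + 0.3×8.72 + 0.11×7.69 + 0.13×3.88) / (1 + 0.22×6.02 + 0.3×11.8 + 0.11×4.57 + 0.13×6.02) = 5.359/7.15 = 0.7495 kJ/s.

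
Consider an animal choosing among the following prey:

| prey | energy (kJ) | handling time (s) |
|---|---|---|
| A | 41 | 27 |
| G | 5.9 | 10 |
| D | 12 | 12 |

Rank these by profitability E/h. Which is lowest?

G

In descending order of E/h:
A: 41/27 = 1.52 kJ/s
D: 12/12 = 1 kJ/s
G: 5.9/10 = 0.59 kJ/s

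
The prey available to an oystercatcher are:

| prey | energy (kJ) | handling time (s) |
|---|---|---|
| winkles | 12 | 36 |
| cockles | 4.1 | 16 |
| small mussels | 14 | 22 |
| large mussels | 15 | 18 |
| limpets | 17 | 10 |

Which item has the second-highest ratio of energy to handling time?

In descending order of E/h:
limpets: 17/10 = 1.7 kJ/s
large mussels: 15/18 = 0.833 kJ/s
small mussels: 14/22 = 0.636 kJ/s
winkles: 12/36 = 0.333 kJ/s
cockles: 4.1/16 = 0.256 kJ/s

large mussels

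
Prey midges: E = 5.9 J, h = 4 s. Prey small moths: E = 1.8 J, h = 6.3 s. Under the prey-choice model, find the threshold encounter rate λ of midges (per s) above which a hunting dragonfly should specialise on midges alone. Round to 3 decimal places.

At the threshold, the rate on midges alone equals the profitability of small moths: λ·5.9/(1 + λ·4) = 1.8/6.3 = 0.2857.
Rearranging, λ(5.9 − 0.2857×4) = 0.2857, so λ = 0.2857/4.757 = 0.06006 per s.

0.060 per s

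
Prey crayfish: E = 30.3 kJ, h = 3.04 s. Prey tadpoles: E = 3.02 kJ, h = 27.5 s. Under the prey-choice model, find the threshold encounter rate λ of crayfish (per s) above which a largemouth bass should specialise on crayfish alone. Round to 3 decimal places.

0.004 per s

At the threshold, the rate on crayfish alone equals the profitability of tadpoles: λ·30.3/(1 + λ·3.04) = 3.02/27.5 = 0.1098.
Rearranging, λ(30.3 − 0.1098×3.04) = 0.1098, so λ = 0.1098/29.97 = 0.003665 per s.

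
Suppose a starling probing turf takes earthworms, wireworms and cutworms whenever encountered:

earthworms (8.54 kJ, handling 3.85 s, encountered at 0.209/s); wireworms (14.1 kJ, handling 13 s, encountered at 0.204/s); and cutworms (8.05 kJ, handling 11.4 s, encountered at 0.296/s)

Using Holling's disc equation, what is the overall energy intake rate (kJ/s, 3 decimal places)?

0.900 kJ/s

R = (0.209×8.54 + 0.204×14.1 + 0.296×8.05) / (1 + 0.209×3.85 + 0.204×13 + 0.296×11.4) = 7.044/7.831 = 0.8995 kJ/s.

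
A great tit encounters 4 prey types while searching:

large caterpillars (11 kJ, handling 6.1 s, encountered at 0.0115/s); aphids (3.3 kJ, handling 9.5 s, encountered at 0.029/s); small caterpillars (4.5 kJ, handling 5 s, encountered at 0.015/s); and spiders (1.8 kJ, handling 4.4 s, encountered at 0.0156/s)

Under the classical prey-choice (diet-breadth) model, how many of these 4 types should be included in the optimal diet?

4

Rank by E/h (kJ/s): large caterpillars 1.8, small caterpillars 0.9, spiders 0.409, aphids 0.347. Include each in turn until the next type's E/h falls below the running intake rate.
Rate on top 1: 0.1182. small caterpillars: 0.9 > 0.1182 → include.
Rate on top 2: 0.1694. spiders: 0.409 > 0.1694 → include.
Rate on top 3: 0.183. aphids: 0.347 > 0.183 → include.
Optimal diet: large caterpillars, small caterpillars, spiders, aphids — 4 of 4 types.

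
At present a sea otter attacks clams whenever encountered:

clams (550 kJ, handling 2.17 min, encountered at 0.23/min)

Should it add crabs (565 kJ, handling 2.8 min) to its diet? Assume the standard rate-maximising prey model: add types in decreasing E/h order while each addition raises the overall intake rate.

Intake rate on the current diet: R = (0.23×550) / (1 + 0.23×2.17) = 126.5/1.499 = 84.38 kJ/min.
Profitability of crabs: 565/2.8 = 201.8 kJ/min.
201.8 > 84.38, so adding crabs raises the average — include it.

Yes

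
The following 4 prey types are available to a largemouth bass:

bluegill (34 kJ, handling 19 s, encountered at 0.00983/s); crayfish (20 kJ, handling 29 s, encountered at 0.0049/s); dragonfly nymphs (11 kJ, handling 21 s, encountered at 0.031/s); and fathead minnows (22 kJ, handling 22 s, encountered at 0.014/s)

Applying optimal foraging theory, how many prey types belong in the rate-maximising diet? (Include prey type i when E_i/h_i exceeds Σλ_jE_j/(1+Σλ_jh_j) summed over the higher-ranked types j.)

4

Profitabilities (E/h, kJ/s): bluegill 1.79, fathead minnows 1, crayfish 0.69, dragonfly nymphs 0.524. Add prey in this order while the next type's profitability exceeds the intake rate on those already taken.
Rate on top 1: 0.2816. fathead minnows: 1 > 0.2816 → include.
Rate on top 2: 0.4296. crayfish: 0.69 > 0.4296 → include.
Rate on top 3: 0.4522. dragonfly nymphs: 0.524 > 0.4522 → include.
Optimal diet: bluegill, fathead minnows, crayfish, dragonfly nymphs — 4 of 4 types.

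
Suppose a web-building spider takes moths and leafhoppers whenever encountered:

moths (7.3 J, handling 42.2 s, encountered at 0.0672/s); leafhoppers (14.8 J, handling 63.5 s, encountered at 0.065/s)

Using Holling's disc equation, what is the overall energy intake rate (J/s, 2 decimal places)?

0.18 J/s

R = (0.0672×7.3 + 0.065×14.8) / (1 + 0.0672×42.2 + 0.065×63.5) = 1.453/7.963 = 0.1824 J/s.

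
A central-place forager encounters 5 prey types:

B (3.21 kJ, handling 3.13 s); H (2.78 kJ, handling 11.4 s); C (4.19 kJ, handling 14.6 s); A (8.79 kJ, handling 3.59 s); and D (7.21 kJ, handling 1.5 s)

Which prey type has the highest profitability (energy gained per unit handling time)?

D

In descending order of E/h:
D: 7.21/1.5 = 4.81 kJ/s
A: 8.79/3.59 = 2.45 kJ/s
B: 3.21/3.13 = 1.03 kJ/s
C: 4.19/14.6 = 0.287 kJ/s
H: 2.78/11.4 = 0.244 kJ/s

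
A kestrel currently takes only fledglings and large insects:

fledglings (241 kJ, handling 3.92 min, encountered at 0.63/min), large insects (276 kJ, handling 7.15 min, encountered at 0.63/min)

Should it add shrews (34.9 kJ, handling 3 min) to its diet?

Intake rate on the current diet: R = (0.63×241 + 0.63×276) / (1 + 0.63×3.92 + 0.63×7.15) = 325.7/7.974 = 40.85 kJ/min.
shrews: E/h = 34.9/3 = 11.63 kJ/min.
Since 11.63 < R, time spent handling shrews is better spent searching.

No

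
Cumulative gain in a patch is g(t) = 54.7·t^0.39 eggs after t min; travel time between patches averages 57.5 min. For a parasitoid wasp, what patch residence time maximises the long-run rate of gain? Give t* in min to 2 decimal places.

Optimal t* satisfies g'(t*) = g(t*)/(T + t*).
g'(t) = 0.39·54.7·t^-0.61. Setting 0.39·54.7·t^-0.61 = 54.7·t^0.39/(57.5+t) gives 0.39(57.5+t) = t, so 0.61·t = 0.39×57.5.
t* = 0.39×57.5/0.61 = 36.76 min.

36.76 min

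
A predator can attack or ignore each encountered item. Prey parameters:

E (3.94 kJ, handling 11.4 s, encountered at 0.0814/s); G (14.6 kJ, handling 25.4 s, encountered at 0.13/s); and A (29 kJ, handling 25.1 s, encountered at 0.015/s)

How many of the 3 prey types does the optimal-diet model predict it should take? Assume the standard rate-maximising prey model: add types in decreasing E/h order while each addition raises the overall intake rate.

E/h in descending order: A 1.16, G 0.575, E 0.346 kJ/s. The optimal diet is the largest prefix of this list for which every included type satisfies E_i/h_i > R on the types above it.
Rate on top 1: 0.316. G: 0.575 > 0.316 → include.
Rate on top 2: 0.4987. E: 0.346 < 0.4987 → exclude; stop.
Optimal diet: A, G — 2 of 3 types.

2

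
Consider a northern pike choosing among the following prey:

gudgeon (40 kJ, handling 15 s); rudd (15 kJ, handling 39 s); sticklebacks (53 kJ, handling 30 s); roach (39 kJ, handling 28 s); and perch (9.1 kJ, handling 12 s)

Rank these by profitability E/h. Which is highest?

gudgeon

In descending order of E/h:
gudgeon: 40/15 = 2.67 kJ/s
sticklebacks: 53/30 = 1.77 kJ/s
roach: 39/28 = 1.39 kJ/s
perch: 9.1/12 = 0.758 kJ/s
rudd: 15/39 = 0.385 kJ/s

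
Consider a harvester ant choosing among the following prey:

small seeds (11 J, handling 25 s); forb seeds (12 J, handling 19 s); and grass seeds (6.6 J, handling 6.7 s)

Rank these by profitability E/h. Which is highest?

grass seeds

Profitability E/h (J/s): small seeds = 11/25 = 0.44, forb seeds = 12/19 = 0.632, grass seeds = 6.6/6.7 = 0.985.
Ranked: grass seeds > forb seeds > small seeds.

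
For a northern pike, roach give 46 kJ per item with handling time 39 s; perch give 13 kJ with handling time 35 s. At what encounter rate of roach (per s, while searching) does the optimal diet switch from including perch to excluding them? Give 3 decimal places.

0.012 per s

At the threshold, the rate on roach alone equals the profitability of perch: λ·46/(1 + λ·39) = 13/35 = 0.3714.
Rearranging, λ(46 − 0.3714×39) = 0.3714, so λ = 0.3714/31.51 = 0.01179 per s.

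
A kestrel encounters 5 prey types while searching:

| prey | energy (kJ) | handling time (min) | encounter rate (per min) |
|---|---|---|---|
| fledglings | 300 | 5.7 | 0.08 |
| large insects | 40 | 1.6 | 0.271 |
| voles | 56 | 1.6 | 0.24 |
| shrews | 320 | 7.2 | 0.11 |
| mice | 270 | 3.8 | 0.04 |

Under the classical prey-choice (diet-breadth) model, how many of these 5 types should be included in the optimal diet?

E/h in descending order: mice 71.1, fledglings 52.6, shrews 44.4, voles 35, large insects 25 kJ/min. The optimal diet is the largest prefix of this list for which every included type satisfies E_i/h_i > R on the types above it.
Rate on top 1: 9.375. fledglings: 52.6 > 9.375 → include.
Rate on top 2: 21.64. shrews: 44.4 > 21.64 → include.
Rate on top 3: 29.17. voles: 35 > 29.17 → include.
Rate on top 4: 29.97. large insects: 25 < 29.97 → exclude; stop.
Optimal diet: mice, fledglings, shrews, voles — 4 of 5 types.

4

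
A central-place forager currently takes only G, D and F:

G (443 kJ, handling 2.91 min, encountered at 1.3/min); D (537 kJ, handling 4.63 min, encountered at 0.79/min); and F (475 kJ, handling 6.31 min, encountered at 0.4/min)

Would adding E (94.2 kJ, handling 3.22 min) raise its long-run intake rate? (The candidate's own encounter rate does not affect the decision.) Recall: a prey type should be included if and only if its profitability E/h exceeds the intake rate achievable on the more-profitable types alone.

No

Current rate: (1.3×443 + 0.79×537 + 0.4×475)/(1 + 1.3×2.91 + 0.79×4.63 + 0.4×6.31) = 108.5 kJ/min.
Profitability of E: 94.2/3.22 = 29.25 kJ/min.
Since 29.25 < R, time spent handling E is better spent searching.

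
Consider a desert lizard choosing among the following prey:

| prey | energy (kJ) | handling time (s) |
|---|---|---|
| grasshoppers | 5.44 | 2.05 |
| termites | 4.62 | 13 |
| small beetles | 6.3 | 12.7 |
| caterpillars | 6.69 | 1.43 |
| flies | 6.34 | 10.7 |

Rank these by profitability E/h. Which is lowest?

Profitability E/h (kJ/s): grasshoppers = 5.44/2.05 = 2.65, termites = 4.62/13 = 0.355, small beetles = 6.3/12.7 = 0.496, caterpillars = 6.69/1.43 = 4.68, flies = 6.34/10.7 = 0.593.
Ranked: caterpillars > grasshoppers > flies > small beetles > termites.

termites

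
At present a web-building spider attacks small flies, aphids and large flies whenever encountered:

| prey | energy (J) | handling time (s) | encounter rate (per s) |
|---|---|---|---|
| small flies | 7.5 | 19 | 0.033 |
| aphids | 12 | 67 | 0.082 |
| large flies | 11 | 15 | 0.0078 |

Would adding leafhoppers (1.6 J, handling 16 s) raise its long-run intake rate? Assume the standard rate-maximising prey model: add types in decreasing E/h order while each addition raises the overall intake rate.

No

On small flies, aphids and large flies alone, R = ΣλE/(1+Σλh) = 1.317/7.238 = 0.182 J/s.
Profitability of leafhoppers: 1.6/16 = 0.1 J/s.
Since 0.1 < R, time spent handling leafhoppers is better spent searching.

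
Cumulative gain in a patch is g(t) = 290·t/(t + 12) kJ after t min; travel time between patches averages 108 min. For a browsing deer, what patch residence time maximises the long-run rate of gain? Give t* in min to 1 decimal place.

36.0 min

Maximise g(t)/(T+t): set derivative to zero → g'(t)(T+t) = g(t).
g'(t) = 290·12/(t + 12)². Setting 290·12/(t+12)² = 290t/[(t+12)(108+t)] gives 12(108+t) = t(t+12), so t² = 12×108 = 1296.
t* = √1296 = 36 min.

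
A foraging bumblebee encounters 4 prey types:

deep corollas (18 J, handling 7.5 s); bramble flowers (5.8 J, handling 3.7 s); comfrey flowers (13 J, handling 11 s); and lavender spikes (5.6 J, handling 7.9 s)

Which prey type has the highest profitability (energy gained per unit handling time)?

In descending order of E/h:
deep corollas: 18/7.5 = 2.4 J/s
bramble flowers: 5.8/3.7 = 1.57 J/s
comfrey flowers: 13/11 = 1.18 J/s
lavender spikes: 5.6/7.9 = 0.709 J/s

deep corollas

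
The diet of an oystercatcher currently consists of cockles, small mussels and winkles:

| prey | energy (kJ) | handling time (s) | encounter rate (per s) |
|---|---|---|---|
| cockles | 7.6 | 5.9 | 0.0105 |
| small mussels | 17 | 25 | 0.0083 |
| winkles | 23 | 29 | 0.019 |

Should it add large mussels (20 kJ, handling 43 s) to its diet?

Intake rate on the current diet: R = (0.0105×7.6 + 0.0083×17 + 0.019×23) / (1 + 0.0105×5.9 + 0.0083×25 + 0.019×29) = 0.6579/1.82 = 0.3614 kJ/s.
large mussels: E/h = 20/43 = 0.4651 kJ/s.
0.4651 > 0.3614, so adding large mussels raises the average — include it.

Yes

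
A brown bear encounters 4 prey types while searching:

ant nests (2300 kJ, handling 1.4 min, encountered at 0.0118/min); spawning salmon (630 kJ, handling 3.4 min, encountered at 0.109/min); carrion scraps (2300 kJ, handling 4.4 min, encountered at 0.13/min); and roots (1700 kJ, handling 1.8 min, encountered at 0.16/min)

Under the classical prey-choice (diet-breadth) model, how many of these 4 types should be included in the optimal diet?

3

E/h in descending order: ant nests 1.64e+03, roots 944, carrion scraps 523, spawning salmon 185 kJ/min. The optimal diet is the largest prefix of this list for which every included type satisfies E_i/h_i > R on the types above it.
Rate on top 1: 26.7. roots: 944 > 26.7 → include.
Rate on top 2: 229.3. carrion scraps: 523 > 229.3 → include.
Rate on top 3: 318.7. spawning salmon: 185 < 318.7 → exclude; stop.
Optimal diet: ant nests, roots, carrion scraps — 3 of 4 types.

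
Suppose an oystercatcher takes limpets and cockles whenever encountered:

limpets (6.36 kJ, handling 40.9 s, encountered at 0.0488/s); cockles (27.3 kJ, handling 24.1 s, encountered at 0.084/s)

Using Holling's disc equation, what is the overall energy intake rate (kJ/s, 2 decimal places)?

0.52 kJ/s

R = Σλ_iE_i / (1 + Σλ_ih_i)
Numerator: 0.0488×6.36 + 0.084×27.3 = 2.604
Denominator: 1 + 0.0488×40.9 + 0.084×24.1 = 5.02
R = 2.604/5.02 = 0.5186 kJ/s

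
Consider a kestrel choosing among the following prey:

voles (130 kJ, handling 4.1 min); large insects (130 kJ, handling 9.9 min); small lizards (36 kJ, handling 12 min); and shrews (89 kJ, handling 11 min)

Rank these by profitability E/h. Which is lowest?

small lizards

Profitability E/h (kJ/min): voles = 130/4.1 = 31.7, large insects = 130/9.9 = 13.1, small lizards = 36/12 = 3, shrews = 89/11 = 8.09.
Ranked: voles > large insects > shrews > small lizards.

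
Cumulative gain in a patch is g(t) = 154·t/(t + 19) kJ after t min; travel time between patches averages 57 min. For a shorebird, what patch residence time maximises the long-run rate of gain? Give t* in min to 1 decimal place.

Maximise g(t)/(T+t): set derivative to zero → g'(t)(T+t) = g(t).
g'(t) = 154·19/(t + 19)². Setting 154·19/(t+19)² = 154t/[(t+19)(57+t)] gives 19(57+t) = t(t+19), so t² = 19×57 = 1083.
t* = √1083 = 32.91 min.

32.9 min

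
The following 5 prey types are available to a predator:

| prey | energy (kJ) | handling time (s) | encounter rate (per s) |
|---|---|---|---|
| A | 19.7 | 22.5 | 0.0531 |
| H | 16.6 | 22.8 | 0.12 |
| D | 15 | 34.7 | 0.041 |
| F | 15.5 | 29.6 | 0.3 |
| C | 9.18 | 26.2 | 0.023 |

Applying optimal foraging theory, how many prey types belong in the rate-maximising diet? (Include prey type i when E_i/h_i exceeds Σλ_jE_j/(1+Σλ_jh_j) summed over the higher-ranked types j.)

E/h in descending order: A 0.876, H 0.728, F 0.524, D 0.432, C 0.35 kJ/s. The optimal diet is the largest prefix of this list for which every included type satisfies E_i/h_i > R on the types above it.
Rate on top 1: 0.4766. H: 0.728 > 0.4766 → include.
Rate on top 2: 0.6161. F: 0.524 < 0.6161 → exclude; stop.
Optimal diet: A, H — 2 of 5 types.

2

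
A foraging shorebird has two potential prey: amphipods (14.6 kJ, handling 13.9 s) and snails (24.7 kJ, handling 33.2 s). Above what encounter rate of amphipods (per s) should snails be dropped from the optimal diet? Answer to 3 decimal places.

0.175 per s

The zero-one rule: include snails iff E₂/h₂ > λE₁/(1+λh₁). Equality gives the switch point.
λE₁h₂ = E₂ + λE₂h₁ ⇒ λ = E₂/(E₁h₂ − E₂h₁) = 24.7/(484.7 − 343.3) = 0.1747 per s.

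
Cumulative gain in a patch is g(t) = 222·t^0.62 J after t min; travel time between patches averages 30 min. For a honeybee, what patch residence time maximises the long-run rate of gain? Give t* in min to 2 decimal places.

48.95 min

By the marginal value theorem, leave when the instantaneous gain rate g'(t) equals the habitat-wide average g(t)/(T + t).
g'(t) = 0.62·222·t^-0.38. Setting 0.62·222·t^-0.38 = 222·t^0.62/(30+t) gives 0.62(30+t) = t, so 0.38·t = 0.62×30.
t* = 0.62×30/0.38 = 48.95 min.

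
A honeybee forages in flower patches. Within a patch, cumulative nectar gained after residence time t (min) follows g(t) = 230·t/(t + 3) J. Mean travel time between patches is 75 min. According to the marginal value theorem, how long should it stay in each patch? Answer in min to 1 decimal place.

By the marginal value theorem, leave when the instantaneous gain rate g'(t) equals the habitat-wide average g(t)/(T + t).
g'(t) = 230·3/(t + 3)². Setting 230·3/(t+3)² = 230t/[(t+3)(75+t)] gives 3(75+t) = t(t+3), so t² = 3×75 = 225.
t* = √225 = 15 min.

15.0 min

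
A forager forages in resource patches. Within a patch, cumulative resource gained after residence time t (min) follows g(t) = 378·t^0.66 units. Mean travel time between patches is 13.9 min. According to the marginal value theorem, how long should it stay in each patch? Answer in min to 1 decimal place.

27.0 min

Maximise g(t)/(T+t): set derivative to zero → g'(t)(T+t) = g(t).
g'(t) = 0.66·378·t^-0.34. Setting 0.66·378·t^-0.34 = 378·t^0.66/(13.9+t) gives 0.66(13.9+t) = t, so 0.34·t = 0.66×13.9.
t* = 0.66×13.9/0.34 = 26.98 min.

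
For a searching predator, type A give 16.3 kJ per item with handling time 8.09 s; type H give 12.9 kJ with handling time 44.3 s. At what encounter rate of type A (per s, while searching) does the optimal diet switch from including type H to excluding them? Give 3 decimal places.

0.021 per s

At the threshold, the rate on type A alone equals the profitability of type H: λ·16.3/(1 + λ·8.09) = 12.9/44.3 = 0.2912.
Rearranging, λ(16.3 − 0.2912×8.09) = 0.2912, so λ = 0.2912/13.94 = 0.02088 per s.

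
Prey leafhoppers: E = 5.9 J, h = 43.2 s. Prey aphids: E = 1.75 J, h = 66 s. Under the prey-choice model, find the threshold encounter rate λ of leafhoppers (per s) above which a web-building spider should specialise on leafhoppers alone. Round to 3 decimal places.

0.006 per s

Drop aphids once their profitability E₂/h₂ falls below the rate achievable on leafhoppers alone: E₂/h₂ = λE₁/(1 + λh₁).
Solve for λ: λE₁h₂ = E₂(1 + λh₁) → λ(E₁h₂ − E₂h₁) = E₂ → λ = E₂/(E₁h₂ − E₂h₁).
λ = 1.75/(5.9×66 − 1.75×43.2) = 1.75/313.8 = 0.005577 per s.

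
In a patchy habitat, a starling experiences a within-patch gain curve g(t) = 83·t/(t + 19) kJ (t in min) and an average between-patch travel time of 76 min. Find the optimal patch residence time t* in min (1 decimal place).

38.0 min

Optimal t* satisfies g'(t*) = g(t*)/(T + t*).
g'(t) = 83·19/(t + 19)². Setting 83·19/(t+19)² = 83t/[(t+19)(76+t)] gives 19(76+t) = t(t+19), so t² = 19×76 = 1444.
t* = √1444 = 38 min.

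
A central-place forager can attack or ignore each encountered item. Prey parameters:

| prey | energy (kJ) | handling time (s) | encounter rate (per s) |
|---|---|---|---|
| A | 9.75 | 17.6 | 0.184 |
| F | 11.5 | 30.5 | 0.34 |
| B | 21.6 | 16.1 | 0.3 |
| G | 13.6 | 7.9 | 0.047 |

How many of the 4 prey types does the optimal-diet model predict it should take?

Rank by E/h (kJ/s): G 1.72, B 1.34, A 0.554, F 0.377. Include each in turn until the next type's E/h falls below the running intake rate.
Rate on top 1: 0.4661. B: 1.34 > 0.4661 → include.
Rate on top 2: 1.148. A: 0.554 < 1.148 → exclude; stop.
Optimal diet: G, B — 2 of 4 types.

2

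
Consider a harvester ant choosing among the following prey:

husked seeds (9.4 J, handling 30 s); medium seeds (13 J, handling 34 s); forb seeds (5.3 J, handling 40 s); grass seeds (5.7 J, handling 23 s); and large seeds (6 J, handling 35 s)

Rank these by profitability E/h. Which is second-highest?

husked seeds

Profitability E/h (J/s): husked seeds = 9.4/30 = 0.313, medium seeds = 13/34 = 0.382, forb seeds = 5.3/40 = 0.133, grass seeds = 5.7/23 = 0.248, large seeds = 6/35 = 0.171.
Ranked: medium seeds > husked seeds > grass seeds > large seeds > forb seeds.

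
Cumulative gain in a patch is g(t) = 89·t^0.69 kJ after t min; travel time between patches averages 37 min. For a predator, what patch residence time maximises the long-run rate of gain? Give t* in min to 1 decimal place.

Maximise g(t)/(T+t): set derivative to zero → g'(t)(T+t) = g(t).
g'(t) = 0.69·89·t^-0.31. Setting 0.69·89·t^-0.31 = 89·t^0.69/(37+t) gives 0.69(37+t) = t, so 0.31·t = 0.69×37.
t* = 0.69×37/0.31 = 82.35 min.

82.4 min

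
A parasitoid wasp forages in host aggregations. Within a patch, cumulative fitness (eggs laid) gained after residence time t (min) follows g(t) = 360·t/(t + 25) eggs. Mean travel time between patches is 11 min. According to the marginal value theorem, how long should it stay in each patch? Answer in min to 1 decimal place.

16.6 min

Optimal t* satisfies g'(t*) = g(t*)/(T + t*).
g'(t) = 360·25/(t + 25)². Setting 360·25/(t+25)² = 360t/[(t+25)(11+t)] gives 25(11+t) = t(t+25), so t² = 25×11 = 275.
t* = √275 = 16.58 min.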